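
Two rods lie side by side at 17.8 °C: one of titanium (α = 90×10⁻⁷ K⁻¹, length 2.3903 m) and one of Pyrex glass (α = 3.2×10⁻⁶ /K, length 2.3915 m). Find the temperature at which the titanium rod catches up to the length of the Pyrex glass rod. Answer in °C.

T = 104.4 °C

Equal length when α₁L₁ΔT − α₂L₂ΔT = L₂ − L₁ = 1.20×10⁻³ m
α₁L₁ = 2.15127×10⁻⁵, α₂L₂ = 7.6528×10⁻⁶ → Δ(αL) = 1.38599×10⁻⁵ m/K
ΔT = 1.20×10⁻³ / 1.38599×10⁻⁵ = 86.581 K, so T = 17.8 + 86.581 = 104.381 °C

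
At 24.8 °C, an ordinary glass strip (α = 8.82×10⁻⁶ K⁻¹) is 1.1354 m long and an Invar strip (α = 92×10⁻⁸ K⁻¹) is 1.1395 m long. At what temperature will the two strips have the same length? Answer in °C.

Equal length when α₁L₁ΔT − α₂L₂ΔT = L₂ − L₁ = 4.10×10⁻³ m
α₁L₁ = 1.0014228×10⁻⁵, α₂L₂ = 1.04834×10⁻⁶ → Δ(αL) = 8.965888×10⁻⁶ m/K
ΔT = 4.10×10⁻³ / 8.965888×10⁻⁶ = 457.289 K, so T = 24.8 + 457.289 = 482.089 °C

T = 482.1 °C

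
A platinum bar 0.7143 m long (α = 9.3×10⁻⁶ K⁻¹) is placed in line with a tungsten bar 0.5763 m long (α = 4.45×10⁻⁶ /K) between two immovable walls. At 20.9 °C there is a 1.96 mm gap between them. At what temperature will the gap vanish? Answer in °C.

Gap closes when ΔL₁ + ΔL₂ = 1.96 mm = 1.96×10⁻³ m
(α₁L₁ + α₂L₂)ΔT = g
α₁L₁ + α₂L₂ = 9.3×10⁻⁶×0.7143 + 4.45×10⁻⁶×0.5763 = 9.207525×10⁻⁶ m/K
ΔT = 1.96×10⁻³ / 9.207525×10⁻⁶ = 212.87 K
T = 20.9 + 212.87 = 233.77 °C

T = 234 °C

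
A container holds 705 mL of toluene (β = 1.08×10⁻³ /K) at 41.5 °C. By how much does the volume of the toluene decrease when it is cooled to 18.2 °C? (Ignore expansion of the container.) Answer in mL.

|ΔT| = |18.2 − 41.5| = 23.3 K
ΔV = βV₀ΔT = (1.08×10⁻³)(705)(23.3) = 17.7 mL

ΔV = 17.7 mL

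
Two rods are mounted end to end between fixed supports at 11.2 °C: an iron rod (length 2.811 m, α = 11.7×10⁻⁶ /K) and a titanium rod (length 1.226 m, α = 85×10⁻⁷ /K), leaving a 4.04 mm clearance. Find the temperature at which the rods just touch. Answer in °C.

T = 104 °C

α₁L₁ = 3.28887×10⁻⁵ m/K, α₂L₂ = 1.0421×10⁻⁵ m/K → total 4.33097×10⁻⁵ m/K
ΔT = g/(α₁L₁+α₂L₂) = 4.04×10⁻³ / 4.33097×10⁻⁵ = 93.28 K
T = 11.2 + 93.28 = 104.48 °C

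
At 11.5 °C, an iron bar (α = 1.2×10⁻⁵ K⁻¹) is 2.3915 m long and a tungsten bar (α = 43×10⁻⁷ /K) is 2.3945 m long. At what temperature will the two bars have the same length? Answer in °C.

T = 174.5 °C

L₁(1 + α₁ΔT) = L₂(1 + α₂ΔT) ⇒ ΔT = (L₂ − L₁)/(α₁L₁ − α₂L₂)
L₂ − L₁ = 2.3945 − 2.3915 = 3.00×10⁻³ m
α₁L₁ − α₂L₂ = 1.2×10⁻⁵×2.3915 − 43×10⁻⁷×2.3945 = 1.840165×10⁻⁵ m/K
ΔT = 3.00×10⁻³ / 1.840165×10⁻⁵ = 163.029 K
T = 11.5 + 163.029 = 174.529 °C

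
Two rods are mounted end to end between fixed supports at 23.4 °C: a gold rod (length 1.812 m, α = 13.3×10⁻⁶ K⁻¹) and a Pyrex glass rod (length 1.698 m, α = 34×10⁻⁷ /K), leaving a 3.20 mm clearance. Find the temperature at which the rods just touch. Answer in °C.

T = 131 °C

Gap closes when ΔL₁ + ΔL₂ = 3.20 mm = 3.20×10⁻³ m
(α₁L₁ + α₂L₂)ΔT = g
α₁L₁ + α₂L₂ = 13.3×10⁻⁶×1.812 + 34×10⁻⁷×1.698 = 2.98728×10⁻⁵ m/K
ΔT = 3.20×10⁻³ / 2.98728×10⁻⁵ = 107.12 K
T = 23.4 + 107.12 = 130.52 °C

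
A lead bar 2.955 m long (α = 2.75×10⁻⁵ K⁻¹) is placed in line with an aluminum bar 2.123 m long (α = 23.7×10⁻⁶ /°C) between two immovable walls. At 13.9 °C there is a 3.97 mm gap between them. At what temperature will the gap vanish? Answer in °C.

T = 44.1 °C

Gap closes when ΔL₁ + ΔL₂ = 3.97 mm = 3.97×10⁻³ m
(α₁L₁ + α₂L₂)ΔT = g
α₁L₁ + α₂L₂ = 2.75×10⁻⁵×2.955 + 23.7×10⁻⁶×2.123 = 1.315776×10⁻⁴ m/K
ΔT = 3.97×10⁻³ / 1.315776×10⁻⁴ = 30.172 K
T = 13.9 + 30.172 = 44.072 °C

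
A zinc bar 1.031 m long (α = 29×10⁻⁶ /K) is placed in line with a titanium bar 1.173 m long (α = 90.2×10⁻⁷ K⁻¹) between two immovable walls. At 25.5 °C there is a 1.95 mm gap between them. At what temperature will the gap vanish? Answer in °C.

Gap closes when ΔL₁ + ΔL₂ = 1.95 mm = 1.95×10⁻³ m
(α₁L₁ + α₂L₂)ΔT = g
α₁L₁ + α₂L₂ = 29×10⁻⁶×1.031 + 90.2×10⁻⁷×1.173 = 4.047946×10⁻⁵ m/K
ΔT = 1.95×10⁻³ / 4.047946×10⁻⁵ = 48.173 K
T = 25.5 + 48.173 = 73.673 °C

T = 73.7 °C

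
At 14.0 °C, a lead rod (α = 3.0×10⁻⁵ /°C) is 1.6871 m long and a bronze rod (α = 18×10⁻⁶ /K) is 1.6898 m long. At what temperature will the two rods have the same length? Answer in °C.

Equal length when α₁L₁ΔT − α₂L₂ΔT = L₂ − L₁ = 2.70×10⁻³ m
α₁L₁ = 5.0613×10⁻⁵, α₂L₂ = 3.04164×10⁻⁵ → Δ(αL) = 2.01966×10⁻⁵ m/K
ΔT = 2.70×10⁻³ / 2.01966×10⁻⁵ = 133.686 K, so T = 14.0 + 133.686 = 147.686 °C

T = 147.7 °C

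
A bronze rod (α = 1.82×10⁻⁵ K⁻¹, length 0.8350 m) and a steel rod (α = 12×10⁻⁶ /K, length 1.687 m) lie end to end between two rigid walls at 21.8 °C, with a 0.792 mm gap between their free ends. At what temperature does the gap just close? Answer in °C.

T = 44.1 °C

α₁L₁ = 1.5197×10⁻⁵ m/K, α₂L₂ = 2.0244×10⁻⁵ m/K → total 3.5441×10⁻⁵ m/K
ΔT = g/(α₁L₁+α₂L₂) = 7.92×10⁻⁴ / 3.5441×10⁻⁵ = 22.347 K
T = 21.8 + 22.347 = 44.147 °C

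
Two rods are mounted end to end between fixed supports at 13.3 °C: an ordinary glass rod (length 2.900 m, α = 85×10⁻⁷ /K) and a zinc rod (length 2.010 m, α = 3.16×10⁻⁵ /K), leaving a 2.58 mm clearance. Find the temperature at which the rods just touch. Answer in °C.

Gap closes when ΔL₁ + ΔL₂ = 2.58 mm = 2.58×10⁻³ m
(α₁L₁ + α₂L₂)ΔT = g
α₁L₁ + α₂L₂ = 85×10⁻⁷×2.900 + 3.16×10⁻⁵×2.010 = 8.8166×10⁻⁵ m/K
ΔT = 2.58×10⁻³ / 8.8166×10⁻⁵ = 29.263 K
T = 13.3 + 29.263 = 42.563 °C

T = 42.6 °C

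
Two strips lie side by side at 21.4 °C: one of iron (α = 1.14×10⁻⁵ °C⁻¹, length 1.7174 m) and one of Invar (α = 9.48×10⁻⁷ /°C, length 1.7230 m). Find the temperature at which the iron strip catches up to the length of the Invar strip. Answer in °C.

L₁(1 + α₁ΔT) = L₂(1 + α₂ΔT) ⇒ ΔT = (L₂ − L₁)/(α₁L₁ − α₂L₂)
L₂ − L₁ = 1.7230 − 1.7174 = 5.60×10⁻³ m
α₁L₁ − α₂L₂ = 1.14×10⁻⁵×1.7174 − 9.48×10⁻⁷×1.7230 = 1.7944956×10⁻⁵ m/K
ΔT = 5.60×10⁻³ / 1.7944956×10⁻⁵ = 312.065 K
T = 21.4 + 312.065 = 333.465 °C

T = 333.5 °C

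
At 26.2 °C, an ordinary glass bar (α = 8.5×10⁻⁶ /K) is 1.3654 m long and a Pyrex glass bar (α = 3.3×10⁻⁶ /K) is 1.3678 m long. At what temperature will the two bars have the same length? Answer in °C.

T = 364.6 °C

Equal length when α₁L₁ΔT − α₂L₂ΔT = L₂ − L₁ = 2.40×10⁻³ m
α₁L₁ = 1.16059×10⁻⁵, α₂L₂ = 4.51374×10⁻⁶ → Δ(αL) = 7.09216×10⁻⁶ m/K
ΔT = 2.40×10⁻³ / 7.09216×10⁻⁶ = 338.402 K, so T = 26.2 + 338.402 = 364.602 °C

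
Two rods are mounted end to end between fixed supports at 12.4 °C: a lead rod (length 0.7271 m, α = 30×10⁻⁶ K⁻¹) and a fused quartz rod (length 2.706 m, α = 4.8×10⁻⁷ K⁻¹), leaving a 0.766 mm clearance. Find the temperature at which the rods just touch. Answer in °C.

T = 45.5 °C

α₁L₁ = 2.1813×10⁻⁵ m/K, α₂L₂ = 1.29888×10⁻⁶ m/K → total 2.311188×10⁻⁵ m/K
ΔT = g/(α₁L₁+α₂L₂) = 7.66×10⁻⁴ / 2.311188×10⁻⁵ = 33.143 K
T = 12.4 + 33.143 = 45.543 °C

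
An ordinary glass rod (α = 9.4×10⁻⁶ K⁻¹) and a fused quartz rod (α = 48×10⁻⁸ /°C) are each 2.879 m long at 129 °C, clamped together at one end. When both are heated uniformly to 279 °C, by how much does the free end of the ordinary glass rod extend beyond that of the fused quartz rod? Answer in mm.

3.85 mm

ΔT = 150 K
ordinary glass: ΔL = 9.4×10⁻⁶ × 2.879 m × 150 = 4.0594×10⁻³ m = 4.0594 mm
fused quartz: ΔL = 48×10⁻⁸ × 2.879 m × 150 = 2.0729×10⁻⁴ m = 0.20729 mm
difference = 4.0594 − 0.20729 = 3.85211 mm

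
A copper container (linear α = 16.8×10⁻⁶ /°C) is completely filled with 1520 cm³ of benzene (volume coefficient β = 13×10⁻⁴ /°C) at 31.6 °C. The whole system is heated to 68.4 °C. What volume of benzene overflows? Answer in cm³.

69.9 cm³

The container also expands: β_container ≈ 3α = 5.04×10⁻⁵ /K
Net overflow = V₀(β_liq − 3α_cont)ΔT
β − 3α = 1.30×10⁻³ − 5.04×10⁻⁵ = 1.2496×10⁻³ /K; ΔT = 36.8 K
ΔV = 1520 × 1.2496×10⁻³ × 36.8 = 69.9 cm³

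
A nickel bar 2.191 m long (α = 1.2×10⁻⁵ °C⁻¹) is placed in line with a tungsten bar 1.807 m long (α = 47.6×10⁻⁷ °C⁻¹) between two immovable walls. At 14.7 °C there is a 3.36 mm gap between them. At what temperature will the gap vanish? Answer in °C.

Gap closes when ΔL₁ + ΔL₂ = 3.36 mm = 3.36×10⁻³ m
(α₁L₁ + α₂L₂)ΔT = g
α₁L₁ + α₂L₂ = 1.2×10⁻⁵×2.191 + 47.6×10⁻⁷×1.807 = 3.489332×10⁻⁵ m/K
ΔT = 3.36×10⁻³ / 3.489332×10⁻⁵ = 96.29 K
T = 14.7 + 96.29 = 110.99 °C

T = 111 °C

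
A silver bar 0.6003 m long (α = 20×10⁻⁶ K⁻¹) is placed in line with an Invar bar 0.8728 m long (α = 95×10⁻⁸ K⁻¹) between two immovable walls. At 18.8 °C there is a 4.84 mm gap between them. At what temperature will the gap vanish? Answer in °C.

T = 396 °C

α₁L₁ = 1.2006×10⁻⁵ m/K, α₂L₂ = 8.2916×10⁻⁷ m/K → total 1.283516×10⁻⁵ m/K
ΔT = g/(α₁L₁+α₂L₂) = 4.84×10⁻³ / 1.283516×10⁻⁵ = 377.09 K
T = 18.8 + 377.09 = 395.89 °C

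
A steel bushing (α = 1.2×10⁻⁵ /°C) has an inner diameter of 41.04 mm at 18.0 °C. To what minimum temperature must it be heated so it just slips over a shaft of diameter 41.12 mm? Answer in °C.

T = 180 °C

Required Δd = 41.12 − 41.04 = 0.08 mm
Δd = αd₀ΔT ⇒ ΔT = Δd/(αd₀) = 0.08 / (1.2×10⁻⁵ × 41.04) = 162.44 K
T_min = 18.0 + 162.44 = 180.44 °C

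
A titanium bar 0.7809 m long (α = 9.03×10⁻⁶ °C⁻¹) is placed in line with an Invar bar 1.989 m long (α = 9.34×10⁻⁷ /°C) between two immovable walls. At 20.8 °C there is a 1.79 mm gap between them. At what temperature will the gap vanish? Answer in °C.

α₁L₁ = 7.051527×10⁻⁶ m/K, α₂L₂ = 1.857726×10⁻⁶ m/K → total 8.909253×10⁻⁶ m/K
ΔT = g/(α₁L₁+α₂L₂) = 1.79×10⁻³ / 8.909253×10⁻⁶ = 200.91 K
T = 20.8 + 200.91 = 221.71 °C

T = 222 °C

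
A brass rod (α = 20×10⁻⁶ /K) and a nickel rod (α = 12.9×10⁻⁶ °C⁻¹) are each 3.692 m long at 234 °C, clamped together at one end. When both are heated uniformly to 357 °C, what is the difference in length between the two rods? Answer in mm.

ΔT = 123 K
brass: ΔL = 20×10⁻⁶ × 3.692 m × 123 = 9.0823×10⁻³ m = 9.0823 mm
nickel: ΔL = 12.9×10⁻⁶ × 3.692 m × 123 = 5.8581×10⁻³ m = 5.8581 mm
difference = 9.0823 − 5.8581 = 3.2242 mm

3.22 mm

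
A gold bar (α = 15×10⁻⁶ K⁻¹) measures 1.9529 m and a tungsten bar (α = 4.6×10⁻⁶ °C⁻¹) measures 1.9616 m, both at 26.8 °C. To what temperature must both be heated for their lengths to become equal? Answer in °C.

L₁(1 + α₁ΔT) = L₂(1 + α₂ΔT) ⇒ ΔT = (L₂ − L₁)/(α₁L₁ − α₂L₂)
L₂ − L₁ = 1.9616 − 1.9529 = 8.70×10⁻³ m
α₁L₁ − α₂L₂ = 15×10⁻⁶×1.9529 − 4.6×10⁻⁶×1.9616 = 2.027014×10⁻⁵ m/K
ΔT = 8.70×10⁻³ / 2.027014×10⁻⁵ = 429.203 K
T = 26.8 + 429.203 = 456.003 °C

T = 456.0 °C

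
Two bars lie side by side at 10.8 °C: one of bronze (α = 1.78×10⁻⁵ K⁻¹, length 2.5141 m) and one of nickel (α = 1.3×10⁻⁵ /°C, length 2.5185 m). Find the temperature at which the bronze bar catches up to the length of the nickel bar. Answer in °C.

T = 377.1 °C

Equal length when α₁L₁ΔT − α₂L₂ΔT = L₂ − L₁ = 4.40×10⁻³ m
α₁L₁ = 4.475098×10⁻⁵, α₂L₂ = 3.27405×10⁻⁵ → Δ(αL) = 1.201048×10⁻⁵ m/K
ΔT = 4.40×10⁻³ / 1.201048×10⁻⁵ = 366.347 K, so T = 10.8 + 366.347 = 377.147 °C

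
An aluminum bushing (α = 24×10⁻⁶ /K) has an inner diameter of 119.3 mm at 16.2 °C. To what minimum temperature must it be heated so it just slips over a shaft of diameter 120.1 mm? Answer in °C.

Required Δd = 120.1 − 119.3 = 0.8 mm
Δd = αd₀ΔT ⇒ ΔT = Δd/(αd₀) = 0.8 / (24×10⁻⁶ × 119.3) = 279.41 K
T_min = 16.2 + 279.41 = 295.61 °C

T = 296 °C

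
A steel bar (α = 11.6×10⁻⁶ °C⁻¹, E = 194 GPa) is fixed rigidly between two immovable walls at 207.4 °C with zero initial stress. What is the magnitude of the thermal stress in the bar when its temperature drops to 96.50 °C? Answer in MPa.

Fully constrained: the free strain ε = αΔT is blocked, so σ = Eε = EαΔT.
|ΔT| = 110.90 K
σ = 194×10⁹ × 11.6×10⁻⁶ × 110.90 = 2.50×10⁸ Pa

σ = 250 MPa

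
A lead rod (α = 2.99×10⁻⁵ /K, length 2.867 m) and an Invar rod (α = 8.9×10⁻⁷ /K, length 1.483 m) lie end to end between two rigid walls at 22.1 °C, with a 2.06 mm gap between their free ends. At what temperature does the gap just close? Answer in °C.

T = 45.8 °C

Gap closes when ΔL₁ + ΔL₂ = 2.06 mm = 2.06×10⁻³ m
(α₁L₁ + α₂L₂)ΔT = g
α₁L₁ + α₂L₂ = 2.99×10⁻⁵×2.867 + 8.9×10⁻⁷×1.483 = 8.704317×10⁻⁵ m/K
ΔT = 2.06×10⁻³ / 8.704317×10⁻⁵ = 23.666 K
T = 22.1 + 23.666 = 45.766 °C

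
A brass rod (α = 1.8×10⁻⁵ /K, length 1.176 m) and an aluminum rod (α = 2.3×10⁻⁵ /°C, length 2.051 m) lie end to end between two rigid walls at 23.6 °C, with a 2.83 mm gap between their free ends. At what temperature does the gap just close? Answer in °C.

Gap closes when ΔL₁ + ΔL₂ = 2.83 mm = 2.83×10⁻³ m
(α₁L₁ + α₂L₂)ΔT = g
α₁L₁ + α₂L₂ = 1.8×10⁻⁵×1.176 + 2.3×10⁻⁵×2.051 = 6.8341×10⁻⁵ m/K
ΔT = 2.83×10⁻³ / 6.8341×10⁻⁵ = 41.410 K
T = 23.6 + 41.410 = 65.010 °C

T = 65.0 °C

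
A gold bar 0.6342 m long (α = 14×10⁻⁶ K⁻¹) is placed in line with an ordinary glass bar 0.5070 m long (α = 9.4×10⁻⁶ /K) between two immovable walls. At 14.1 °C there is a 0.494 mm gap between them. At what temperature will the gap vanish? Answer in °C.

T = 50.3 °C

α₁L₁ = 8.8788×10⁻⁶ m/K, α₂L₂ = 4.7658×10⁻⁶ m/K → total 1.36446×10⁻⁵ m/K
ΔT = g/(α₁L₁+α₂L₂) = 4.94×10⁻⁴ / 1.36446×10⁻⁵ = 36.205 K
T = 14.1 + 36.205 = 50.305 °C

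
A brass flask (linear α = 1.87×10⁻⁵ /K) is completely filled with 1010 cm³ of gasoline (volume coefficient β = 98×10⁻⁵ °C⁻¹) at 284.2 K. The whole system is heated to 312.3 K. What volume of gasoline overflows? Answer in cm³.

26.2 cm³

The flask also expands: β_container ≈ 3α = 5.61×10⁻⁵ /K
Net overflow = V₀(β_liq − 3α_cont)ΔT
β − 3α = 9.80×10⁻⁴ − 5.61×10⁻⁵ = 9.239×10⁻⁴ /K; ΔT = 28.1 K
ΔV = 1010 × 9.239×10⁻⁴ × 28.1 = 26.2 cm³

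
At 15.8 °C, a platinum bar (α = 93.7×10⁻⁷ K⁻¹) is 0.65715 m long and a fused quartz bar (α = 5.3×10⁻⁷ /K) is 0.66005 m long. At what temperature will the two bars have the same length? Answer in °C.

Equal length when α₁L₁ΔT − α₂L₂ΔT = L₂ − L₁ = 2.90×10⁻³ m
α₁L₁ = 6.1574955×10⁻⁶, α₂L₂ = 3.498265×10⁻⁷ → Δ(αL) = 5.807669×10⁻⁶ m/K
ΔT = 2.90×10⁻³ / 5.807669×10⁻⁶ = 499.340 K, so T = 15.8 + 499.340 = 515.140 °C

T = 515.1 °C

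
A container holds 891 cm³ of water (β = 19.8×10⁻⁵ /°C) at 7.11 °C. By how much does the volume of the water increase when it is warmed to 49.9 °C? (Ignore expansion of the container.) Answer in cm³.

ΔV = 7.55 cm³

|ΔT| = |49.9 − 7.11| = 42.79 K
ΔV = βV₀ΔT = (19.8×10⁻⁵)(891)(42.79) = 7.55 cm³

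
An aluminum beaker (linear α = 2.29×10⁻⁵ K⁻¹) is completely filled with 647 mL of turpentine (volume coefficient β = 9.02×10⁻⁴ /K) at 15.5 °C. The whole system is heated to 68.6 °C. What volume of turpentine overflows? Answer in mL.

28.6 mL

The beaker also expands: β_container ≈ 3α = 6.87×10⁻⁵ /K
Net overflow = V₀(β_liq − 3α_cont)ΔT
β − 3α = 9.02×10⁻⁴ − 6.87×10⁻⁵ = 8.333×10⁻⁴ /K; ΔT = 53.1 K
ΔV = 647 × 8.333×10⁻⁴ × 53.1 = 28.6 mL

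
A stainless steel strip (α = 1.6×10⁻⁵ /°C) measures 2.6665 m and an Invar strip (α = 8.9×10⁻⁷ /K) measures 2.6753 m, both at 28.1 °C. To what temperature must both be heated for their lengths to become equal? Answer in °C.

T = 246.6 °C

L₁(1 + α₁ΔT) = L₂(1 + α₂ΔT) ⇒ ΔT = (L₂ − L₁)/(α₁L₁ − α₂L₂)
L₂ − L₁ = 2.6753 − 2.6665 = 8.80×10⁻³ m
α₁L₁ − α₂L₂ = 1.6×10⁻⁵×2.6665 − 8.9×10⁻⁷×2.6753 = 4.0282983×10⁻⁵ m/K
ΔT = 8.80×10⁻³ / 4.0282983×10⁻⁵ = 218.455 K
T = 28.1 + 218.455 = 246.555 °C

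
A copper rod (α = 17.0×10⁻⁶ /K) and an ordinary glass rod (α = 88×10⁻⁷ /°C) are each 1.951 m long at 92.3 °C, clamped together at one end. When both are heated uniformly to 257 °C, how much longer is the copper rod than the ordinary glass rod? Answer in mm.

ΔT = 164.7 K
copper: ΔL = 17.0×10⁻⁶ × 1.951 m × 164.7 = 5.4626×10⁻³ m = 5.4626 mm
ordinary glass: ΔL = 88×10⁻⁷ × 1.951 m × 164.7 = 2.8277×10⁻³ m = 2.8277 mm
difference = 5.4626 − 2.8277 = 2.6349 mm

2.63 mm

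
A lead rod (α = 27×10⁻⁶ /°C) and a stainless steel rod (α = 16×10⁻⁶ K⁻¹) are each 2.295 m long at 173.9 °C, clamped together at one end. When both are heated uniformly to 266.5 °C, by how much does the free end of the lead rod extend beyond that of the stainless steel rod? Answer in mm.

2.34 mm

ΔT = 92.6 K
lead: ΔL = 27×10⁻⁶ × 2.295 m × 92.6 = 5.7380×10⁻³ m = 5.7380 mm
stainless steel: ΔL = 16×10⁻⁶ × 2.295 m × 92.6 = 3.4003×10⁻³ m = 3.4003 mm
difference = 5.7380 − 3.4003 = 2.3377 mm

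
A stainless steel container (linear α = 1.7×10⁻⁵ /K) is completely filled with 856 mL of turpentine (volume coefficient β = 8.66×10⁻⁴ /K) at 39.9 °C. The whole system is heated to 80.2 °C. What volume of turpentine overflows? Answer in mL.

28.1 mL

The container also expands: β_container ≈ 3α = 5.1×10⁻⁵ /K
Net overflow = V₀(β_liq − 3α_cont)ΔT
β − 3α = 8.66×10⁻⁴ − 5.1×10⁻⁵ = 8.15×10⁻⁴ /K; ΔT = 40.3 K
ΔV = 856 × 8.15×10⁻⁴ × 40.3 = 28.1 mL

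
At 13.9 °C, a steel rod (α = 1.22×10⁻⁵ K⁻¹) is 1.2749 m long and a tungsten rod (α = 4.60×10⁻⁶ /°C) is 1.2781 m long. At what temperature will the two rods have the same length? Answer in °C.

Equal length when α₁L₁ΔT − α₂L₂ΔT = L₂ − L₁ = 3.20×10⁻³ m
α₁L₁ = 1.555378×10⁻⁵, α₂L₂ = 5.87926×10⁻⁶ → Δ(αL) = 9.67452×10⁻⁶ m/K
ΔT = 3.20×10⁻³ / 9.67452×10⁻⁶ = 330.766 K, so T = 13.9 + 330.766 = 344.666 °C

T = 344.7 °C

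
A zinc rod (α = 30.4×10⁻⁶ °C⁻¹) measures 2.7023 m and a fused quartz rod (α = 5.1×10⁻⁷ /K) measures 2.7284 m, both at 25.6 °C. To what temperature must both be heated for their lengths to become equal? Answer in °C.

Equal length when α₁L₁ΔT − α₂L₂ΔT = L₂ − L₁ = 2.61×10⁻² m
α₁L₁ = 8.214992×10⁻⁵, α₂L₂ = 1.391484×10⁻⁶ → Δ(αL) = 8.0758436×10⁻⁵ m/K
ΔT = 2.61×10⁻² / 8.0758436×10⁻⁵ = 323.186 K, so T = 25.6 + 323.186 = 348.786 °C

T = 348.8 °C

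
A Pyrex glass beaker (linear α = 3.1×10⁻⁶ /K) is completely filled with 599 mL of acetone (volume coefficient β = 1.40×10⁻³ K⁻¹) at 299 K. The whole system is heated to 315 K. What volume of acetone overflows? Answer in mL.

The beaker also expands: β_container ≈ 3α = 9.3×10⁻⁶ /K
Net overflow = V₀(β_liq − 3α_cont)ΔT
β − 3α = 1.40×10⁻³ − 9.3×10⁻⁶ = 1.3907×10⁻³ /K; ΔT = 16 K
ΔV = 599 × 1.3907×10⁻³ × 16 = 13.3 mL

13.3 mL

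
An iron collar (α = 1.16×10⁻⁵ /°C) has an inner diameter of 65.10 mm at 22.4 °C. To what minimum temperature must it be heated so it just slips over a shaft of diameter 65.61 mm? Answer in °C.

T = 698 °C

Required Δd = 65.61 − 65.10 = 0.51 mm
Δd = αd₀ΔT ⇒ ΔT = Δd/(αd₀) = 0.51 / (1.16×10⁻⁵ × 65.10) = 675.35 K
T_min = 22.4 + 675.35 = 697.75 °C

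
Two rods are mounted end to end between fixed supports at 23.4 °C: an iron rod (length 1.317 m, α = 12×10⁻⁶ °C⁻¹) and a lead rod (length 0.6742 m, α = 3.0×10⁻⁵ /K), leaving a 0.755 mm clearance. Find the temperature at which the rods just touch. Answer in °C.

T = 44.4 °C

Gap closes when ΔL₁ + ΔL₂ = 0.755 mm = 7.55×10⁻⁴ m
(α₁L₁ + α₂L₂)ΔT = g
α₁L₁ + α₂L₂ = 12×10⁻⁶×1.317 + 3.0×10⁻⁵×0.6742 = 3.603×10⁻⁵ m/K
ΔT = 7.55×10⁻⁴ / 3.603×10⁻⁵ = 20.955 K
T = 23.4 + 20.955 = 44.355 °C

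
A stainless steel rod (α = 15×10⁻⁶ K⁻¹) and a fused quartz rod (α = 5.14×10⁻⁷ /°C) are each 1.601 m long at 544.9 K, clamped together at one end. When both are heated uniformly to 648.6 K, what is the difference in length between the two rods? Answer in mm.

2.41 mm

ΔT = 103.7 K
stainless steel: ΔL = 15×10⁻⁶ × 1.601 m × 103.7 = 2.4904×10⁻³ m = 2.4904 mm
fused quartz: ΔL = 5.14×10⁻⁷ × 1.601 m × 103.7 = 8.5336×10⁻⁵ m = 0.085336 mm
difference = 2.4904 − 0.085336 = 2.405064 mm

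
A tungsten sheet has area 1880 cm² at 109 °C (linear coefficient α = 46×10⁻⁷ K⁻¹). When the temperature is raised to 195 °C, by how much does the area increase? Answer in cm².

ΔA = 1.49 cm²

Area coefficient ≈ 2α; |ΔT| = 86 K
ΔA = 2αA₀ΔT = 2(46×10⁻⁷)(1880)(86) = 1.49 cm²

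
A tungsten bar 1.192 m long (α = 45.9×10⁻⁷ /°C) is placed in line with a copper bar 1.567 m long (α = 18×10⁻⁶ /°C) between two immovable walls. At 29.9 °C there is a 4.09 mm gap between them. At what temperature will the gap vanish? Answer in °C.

α₁L₁ = 5.47128×10⁻⁶ m/K, α₂L₂ = 2.8206×10⁻⁵ m/K → total 3.367728×10⁻⁵ m/K
ΔT = g/(α₁L₁+α₂L₂) = 4.09×10⁻³ / 3.367728×10⁻⁵ = 121.45 K
T = 29.9 + 121.45 = 151.35 °C

T = 151 °C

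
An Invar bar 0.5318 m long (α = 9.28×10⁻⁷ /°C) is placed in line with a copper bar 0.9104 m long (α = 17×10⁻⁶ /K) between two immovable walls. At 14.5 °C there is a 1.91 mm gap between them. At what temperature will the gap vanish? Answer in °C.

α₁L₁ = 4.935104×10⁻⁷ m/K, α₂L₂ = 1.54768×10⁻⁵ m/K → total 1.59703104×10⁻⁵ m/K
ΔT = g/(α₁L₁+α₂L₂) = 1.91×10⁻³ / 1.59703104×10⁻⁵ = 119.60 K
T = 14.5 + 119.60 = 134.10 °C

T = 134 °C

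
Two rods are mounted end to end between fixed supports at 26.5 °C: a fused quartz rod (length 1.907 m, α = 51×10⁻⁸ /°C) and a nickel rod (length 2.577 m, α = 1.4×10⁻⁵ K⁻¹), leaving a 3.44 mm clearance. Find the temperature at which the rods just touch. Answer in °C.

T = 119 °C

Gap closes when ΔL₁ + ΔL₂ = 3.44 mm = 3.44×10⁻³ m
(α₁L₁ + α₂L₂)ΔT = g
α₁L₁ + α₂L₂ = 51×10⁻⁸×1.907 + 1.4×10⁻⁵×2.577 = 3.705057×10⁻⁵ m/K
ΔT = 3.44×10⁻³ / 3.705057×10⁻⁵ = 92.85 K
T = 26.5 + 92.85 = 119.35 °C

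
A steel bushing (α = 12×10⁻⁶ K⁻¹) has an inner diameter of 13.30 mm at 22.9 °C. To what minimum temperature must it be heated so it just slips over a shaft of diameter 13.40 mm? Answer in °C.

T = 649 °C

Required Δd = 13.40 − 13.30 = 0.10 mm
Δd = αd₀ΔT ⇒ ΔT = Δd/(αd₀) = 0.10 / (12×10⁻⁶ × 13.30) = 626.57 K
T_min = 22.9 + 626.57 = 649.47 °C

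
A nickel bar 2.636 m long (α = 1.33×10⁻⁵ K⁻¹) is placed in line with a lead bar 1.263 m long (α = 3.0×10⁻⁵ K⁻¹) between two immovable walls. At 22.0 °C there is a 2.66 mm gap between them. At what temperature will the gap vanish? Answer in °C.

T = 58.5 °C

α₁L₁ = 3.50588×10⁻⁵ m/K, α₂L₂ = 3.789×10⁻⁵ m/K → total 7.29488×10⁻⁵ m/K
ΔT = g/(α₁L₁+α₂L₂) = 2.66×10⁻³ / 7.29488×10⁻⁵ = 36.464 K
T = 22.0 + 36.464 = 58.464 °C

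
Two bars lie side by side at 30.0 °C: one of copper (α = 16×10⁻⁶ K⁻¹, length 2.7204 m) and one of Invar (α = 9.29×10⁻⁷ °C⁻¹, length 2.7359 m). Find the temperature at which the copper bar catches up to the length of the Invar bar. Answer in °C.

T = 408.2 °C

Equal length when α₁L₁ΔT − α₂L₂ΔT = L₂ − L₁ = 1.55×10⁻² m
α₁L₁ = 4.35264×10⁻⁵, α₂L₂ = 2.5416511×10⁻⁶ → Δ(αL) = 4.09847489×10⁻⁵ m/K
ΔT = 1.55×10⁻² / 4.09847489×10⁻⁵ = 378.189 K, so T = 30.0 + 378.189 = 408.189 °C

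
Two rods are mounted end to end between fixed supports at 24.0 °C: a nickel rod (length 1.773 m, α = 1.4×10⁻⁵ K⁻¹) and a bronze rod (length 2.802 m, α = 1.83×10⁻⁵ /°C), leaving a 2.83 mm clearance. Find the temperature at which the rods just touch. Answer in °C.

α₁L₁ = 2.4822×10⁻⁵ m/K, α₂L₂ = 5.12766×10⁻⁵ m/K → total 7.60986×10⁻⁵ m/K
ΔT = g/(α₁L₁+α₂L₂) = 2.83×10⁻³ / 7.60986×10⁻⁵ = 37.189 K
T = 24.0 + 37.189 = 61.189 °C

T = 61.2 °C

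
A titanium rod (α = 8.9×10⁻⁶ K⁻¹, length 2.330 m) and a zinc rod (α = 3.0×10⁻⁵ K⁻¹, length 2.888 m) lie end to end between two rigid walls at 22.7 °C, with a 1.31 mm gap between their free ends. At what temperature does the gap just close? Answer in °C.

α₁L₁ = 2.0737×10⁻⁵ m/K, α₂L₂ = 8.664×10⁻⁵ m/K → total 1.07377×10⁻⁴ m/K
ΔT = g/(α₁L₁+α₂L₂) = 1.31×10⁻³ / 1.07377×10⁻⁴ = 12.200 K
T = 22.7 + 12.200 = 34.900 °C

T = 34.9 °C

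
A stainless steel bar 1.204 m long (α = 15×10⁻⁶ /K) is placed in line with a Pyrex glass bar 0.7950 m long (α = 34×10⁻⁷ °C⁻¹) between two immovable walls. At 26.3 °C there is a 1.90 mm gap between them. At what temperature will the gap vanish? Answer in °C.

T = 118 °C

Gap closes when ΔL₁ + ΔL₂ = 1.90 mm = 1.90×10⁻³ m
(α₁L₁ + α₂L₂)ΔT = g
α₁L₁ + α₂L₂ = 15×10⁻⁶×1.204 + 34×10⁻⁷×0.7950 = 2.0763×10⁻⁵ m/K
ΔT = 1.90×10⁻³ / 2.0763×10⁻⁵ = 91.51 K
T = 26.3 + 91.51 = 117.81 °C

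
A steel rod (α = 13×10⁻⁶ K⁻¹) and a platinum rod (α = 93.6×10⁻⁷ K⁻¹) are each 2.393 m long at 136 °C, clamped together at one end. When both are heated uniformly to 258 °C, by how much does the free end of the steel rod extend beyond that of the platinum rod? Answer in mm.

ΔT = 122 K
steel: ΔL = 13×10⁻⁶ × 2.393 m × 122 = 3.7953×10⁻³ m = 3.7953 mm
platinum: ΔL = 93.6×10⁻⁷ × 2.393 m × 122 = 2.7326×10⁻³ m = 2.7326 mm
difference = 3.7953 − 2.7326 = 1.0627 mm

1.06 mm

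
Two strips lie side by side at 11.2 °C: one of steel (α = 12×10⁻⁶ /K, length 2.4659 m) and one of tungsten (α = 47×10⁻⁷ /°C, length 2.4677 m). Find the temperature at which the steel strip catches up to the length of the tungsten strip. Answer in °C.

T = 111.2 °C

Equal length when α₁L₁ΔT − α₂L₂ΔT = L₂ − L₁ = 1.80×10⁻³ m
α₁L₁ = 2.95908×10⁻⁵, α₂L₂ = 1.159819×10⁻⁵ → Δ(αL) = 1.799261×10⁻⁵ m/K
ΔT = 1.80×10⁻³ / 1.799261×10⁻⁵ = 100.041 K, so T = 11.2 + 100.041 = 111.241 °C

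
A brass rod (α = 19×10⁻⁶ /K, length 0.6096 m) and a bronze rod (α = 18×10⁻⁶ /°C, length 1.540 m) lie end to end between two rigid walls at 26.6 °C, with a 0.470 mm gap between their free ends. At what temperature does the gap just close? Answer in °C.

T = 38.6 °C

Gap closes when ΔL₁ + ΔL₂ = 0.470 mm = 4.70×10⁻⁴ m
(α₁L₁ + α₂L₂)ΔT = g
α₁L₁ + α₂L₂ = 19×10⁻⁶×0.6096 + 18×10⁻⁶×1.540 = 3.93024×10⁻⁵ m/K
ΔT = 4.70×10⁻⁴ / 3.93024×10⁻⁵ = 11.959 K
T = 26.6 + 11.959 = 38.559 °C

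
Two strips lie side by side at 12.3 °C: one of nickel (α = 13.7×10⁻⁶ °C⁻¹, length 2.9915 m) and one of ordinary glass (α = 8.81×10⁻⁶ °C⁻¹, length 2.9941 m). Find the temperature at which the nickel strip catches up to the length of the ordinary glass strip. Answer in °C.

T = 190.3 °C

L₁(1 + α₁ΔT) = L₂(1 + α₂ΔT) ⇒ ΔT = (L₂ − L₁)/(α₁L₁ − α₂L₂)
L₂ − L₁ = 2.9941 − 2.9915 = 2.60×10⁻³ m
α₁L₁ − α₂L₂ = 13.7×10⁻⁶×2.9915 − 8.81×10⁻⁶×2.9941 = 1.4605529×10⁻⁵ m/K
ΔT = 2.60×10⁻³ / 1.4605529×10⁻⁵ = 178.015 K
T = 12.3 + 178.015 = 190.315 °C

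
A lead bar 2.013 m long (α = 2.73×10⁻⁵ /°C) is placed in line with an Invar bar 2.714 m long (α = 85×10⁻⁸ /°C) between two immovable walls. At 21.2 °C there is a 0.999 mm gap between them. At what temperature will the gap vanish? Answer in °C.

Gap closes when ΔL₁ + ΔL₂ = 0.999 mm = 9.99×10⁻⁴ m
(α₁L₁ + α₂L₂)ΔT = g
α₁L₁ + α₂L₂ = 2.73×10⁻⁵×2.013 + 85×10⁻⁸×2.714 = 5.72618×10⁻⁵ m/K
ΔT = 9.99×10⁻⁴ / 5.72618×10⁻⁵ = 17.446 K
T = 21.2 + 17.446 = 38.646 °C

T = 38.6 °C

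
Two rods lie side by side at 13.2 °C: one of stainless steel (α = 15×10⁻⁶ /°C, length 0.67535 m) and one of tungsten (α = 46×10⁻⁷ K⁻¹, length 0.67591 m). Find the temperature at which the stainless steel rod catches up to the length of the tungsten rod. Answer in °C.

T = 92.96 °C

L₁(1 + α₁ΔT) = L₂(1 + α₂ΔT) ⇒ ΔT = (L₂ − L₁)/(α₁L₁ − α₂L₂)
L₂ − L₁ = 0.67591 − 0.67535 = 5.60×10⁻⁴ m
α₁L₁ − α₂L₂ = 15×10⁻⁶×0.67535 − 46×10⁻⁷×0.67591 = 7.021064×10⁻⁶ m/K
ΔT = 5.60×10⁻⁴ / 7.021064×10⁻⁶ = 79.7600 K
T = 13.2 + 79.7600 = 92.9600 °C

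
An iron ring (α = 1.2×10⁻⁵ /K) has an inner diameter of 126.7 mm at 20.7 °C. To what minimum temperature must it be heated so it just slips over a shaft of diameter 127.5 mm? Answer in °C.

T = 547 °C

Required Δd = 127.5 − 126.7 = 0.8 mm
Δd = αd₀ΔT ⇒ ΔT = Δd/(αd₀) = 0.8 / (1.2×10⁻⁵ × 126.7) = 526.18 K
T_min = 20.7 + 526.18 = 546.88 °C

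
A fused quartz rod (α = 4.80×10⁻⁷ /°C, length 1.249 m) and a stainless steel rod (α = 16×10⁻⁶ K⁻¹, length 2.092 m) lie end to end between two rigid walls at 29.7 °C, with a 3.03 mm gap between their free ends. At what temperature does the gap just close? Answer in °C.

α₁L₁ = 5.9952×10⁻⁷ m/K, α₂L₂ = 3.3472×10⁻⁵ m/K → total 3.407152×10⁻⁵ m/K
ΔT = g/(α₁L₁+α₂L₂) = 3.03×10⁻³ / 3.407152×10⁻⁵ = 88.93 K
T = 29.7 + 88.93 = 118.63 °C

T = 119 °C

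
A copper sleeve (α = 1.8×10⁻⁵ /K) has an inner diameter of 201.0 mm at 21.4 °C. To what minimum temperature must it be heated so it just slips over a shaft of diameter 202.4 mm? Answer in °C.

T = 408 °C

Required Δd = 202.4 − 201.0 = 1.4 mm
Δd = αd₀ΔT ⇒ ΔT = Δd/(αd₀) = 1.4 / (1.8×10⁻⁵ × 201.0) = 386.95 K
T_min = 21.4 + 386.95 = 408.35 °C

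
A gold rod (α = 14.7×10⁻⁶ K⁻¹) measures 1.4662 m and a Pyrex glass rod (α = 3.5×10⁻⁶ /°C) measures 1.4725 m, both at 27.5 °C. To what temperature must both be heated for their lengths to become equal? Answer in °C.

T = 411.7 °C

Equal length when α₁L₁ΔT − α₂L₂ΔT = L₂ − L₁ = 6.30×10⁻³ m
α₁L₁ = 2.155314×10⁻⁵, α₂L₂ = 5.15375×10⁻⁶ → Δ(αL) = 1.639939×10⁻⁵ m/K
ΔT = 6.30×10⁻³ / 1.639939×10⁻⁵ = 384.161 K, so T = 27.5 + 384.161 = 411.661 °C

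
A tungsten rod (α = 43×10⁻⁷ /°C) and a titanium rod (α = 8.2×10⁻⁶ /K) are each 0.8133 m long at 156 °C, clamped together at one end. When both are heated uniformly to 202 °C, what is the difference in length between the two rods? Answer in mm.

ΔT = 46 K
tungsten: ΔL = 43×10⁻⁷ × 0.8133 m × 46 = 1.6087×10⁻⁴ m = 0.16087 mm
titanium: ΔL = 8.2×10⁻⁶ × 0.8133 m × 46 = 3.0678×10⁻⁴ m = 0.30678 mm
difference = 0.30678 − 0.16087 = 0.14591 mm

0.146 mm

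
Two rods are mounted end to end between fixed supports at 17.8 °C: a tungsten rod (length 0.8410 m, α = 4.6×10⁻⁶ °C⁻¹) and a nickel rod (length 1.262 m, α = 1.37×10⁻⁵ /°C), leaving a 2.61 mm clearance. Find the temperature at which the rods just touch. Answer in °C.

T = 141 °C

Gap closes when ΔL₁ + ΔL₂ = 2.61 mm = 2.61×10⁻³ m
(α₁L₁ + α₂L₂)ΔT = g
α₁L₁ + α₂L₂ = 4.6×10⁻⁶×0.8410 + 1.37×10⁻⁵×1.262 = 2.1158×10⁻⁵ m/K
ΔT = 2.61×10⁻³ / 2.1158×10⁻⁵ = 123.36 K
T = 17.8 + 123.36 = 141.16 °C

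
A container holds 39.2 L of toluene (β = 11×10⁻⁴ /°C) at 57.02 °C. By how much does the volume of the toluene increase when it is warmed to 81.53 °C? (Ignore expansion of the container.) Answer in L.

ΔV = 1.06 L

|ΔT| = |81.53 − 57.02| = 24.51 K
ΔV = βV₀ΔT = (11×10⁻⁴)(39.2)(24.51) = 1.06 L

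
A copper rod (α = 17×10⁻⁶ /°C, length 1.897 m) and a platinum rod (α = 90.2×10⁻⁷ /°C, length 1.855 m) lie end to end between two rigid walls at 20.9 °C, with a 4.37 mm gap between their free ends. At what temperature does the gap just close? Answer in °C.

α₁L₁ = 3.2249×10⁻⁵ m/K, α₂L₂ = 1.67321×10⁻⁵ m/K → total 4.89811×10⁻⁵ m/K
ΔT = g/(α₁L₁+α₂L₂) = 4.37×10⁻³ / 4.89811×10⁻⁵ = 89.22 K
T = 20.9 + 89.22 = 110.12 °C

T = 110 °C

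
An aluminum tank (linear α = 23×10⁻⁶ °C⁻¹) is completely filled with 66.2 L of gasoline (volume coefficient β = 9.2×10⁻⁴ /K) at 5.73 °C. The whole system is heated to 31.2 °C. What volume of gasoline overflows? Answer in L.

1.43 L

The tank also expands: β_container ≈ 3α = 6.9×10⁻⁵ /K
Net overflow = V₀(β_liq − 3α_cont)ΔT
β − 3α = 9.20×10⁻⁴ − 6.9×10⁻⁵ = 8.51×10⁻⁴ /K; ΔT = 25.47 K
ΔV = 66.2 × 8.51×10⁻⁴ × 25.47 = 1.43 L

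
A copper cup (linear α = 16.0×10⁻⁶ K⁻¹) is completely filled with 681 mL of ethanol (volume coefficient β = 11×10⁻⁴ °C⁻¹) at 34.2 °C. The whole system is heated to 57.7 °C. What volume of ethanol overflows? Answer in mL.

The cup also expands: β_container ≈ 3α = 4.8×10⁻⁵ /K
Net overflow = V₀(β_liq − 3α_cont)ΔT
β − 3α = 1.10×10⁻³ − 4.8×10⁻⁵ = 1.052×10⁻³ /K; ΔT = 23.5 K
ΔV = 681 × 1.052×10⁻³ × 23.5 = 16.8 mL

16.8 mL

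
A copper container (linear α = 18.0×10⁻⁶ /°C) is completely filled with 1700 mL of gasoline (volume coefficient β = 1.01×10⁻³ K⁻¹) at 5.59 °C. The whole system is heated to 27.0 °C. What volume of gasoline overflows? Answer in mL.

34.8 mL

The container also expands: β_container ≈ 3α = 5.4×10⁻⁵ /K
Net overflow = V₀(β_liq − 3α_cont)ΔT
β − 3α = 1.01×10⁻³ − 5.4×10⁻⁵ = 9.56×10⁻⁴ /K; ΔT = 21.41 K
ΔV = 1700 × 9.56×10⁻⁴ × 21.41 = 34.8 mL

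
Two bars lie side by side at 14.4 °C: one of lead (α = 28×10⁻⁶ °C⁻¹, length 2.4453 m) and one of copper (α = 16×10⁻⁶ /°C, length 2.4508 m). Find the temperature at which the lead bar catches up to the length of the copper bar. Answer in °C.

T = 202.4 °C

Equal length when α₁L₁ΔT − α₂L₂ΔT = L₂ − L₁ = 5.50×10⁻³ m
α₁L₁ = 6.84684×10⁻⁵, α₂L₂ = 3.92128×10⁻⁵ → Δ(αL) = 2.92556×10⁻⁵ m/K
ΔT = 5.50×10⁻³ / 2.92556×10⁻⁵ = 187.998 K, so T = 14.4 + 187.998 = 202.398 °C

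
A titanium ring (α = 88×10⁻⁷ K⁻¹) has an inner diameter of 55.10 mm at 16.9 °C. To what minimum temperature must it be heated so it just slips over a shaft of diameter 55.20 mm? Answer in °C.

Required Δd = 55.20 − 55.10 = 0.10 mm
Δd = αd₀ΔT ⇒ ΔT = Δd/(αd₀) = 0.10 / (88×10⁻⁷ × 55.10) = 206.24 K
T_min = 16.9 + 206.24 = 223.14 °C

T = 223 °C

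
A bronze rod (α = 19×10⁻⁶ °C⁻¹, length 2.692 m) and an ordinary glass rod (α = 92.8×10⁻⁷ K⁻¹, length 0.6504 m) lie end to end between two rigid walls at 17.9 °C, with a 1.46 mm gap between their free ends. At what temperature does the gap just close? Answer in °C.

α₁L₁ = 5.1148×10⁻⁵ m/K, α₂L₂ = 6.035712×10⁻⁶ m/K → total 5.7183712×10⁻⁵ m/K
ΔT = g/(α₁L₁+α₂L₂) = 1.46×10⁻³ / 5.7183712×10⁻⁵ = 25.532 K
T = 17.9 + 25.532 = 43.432 °C

T = 43.4 °C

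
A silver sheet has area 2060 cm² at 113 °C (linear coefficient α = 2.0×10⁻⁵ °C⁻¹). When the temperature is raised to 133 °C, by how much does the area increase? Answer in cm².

ΔA = 1.65 cm²

Area coefficient ≈ 2α; |ΔT| = 20 K
ΔA = 2αA₀ΔT = 2(2.0×10⁻⁵)(2060)(20) = 1.65 cm²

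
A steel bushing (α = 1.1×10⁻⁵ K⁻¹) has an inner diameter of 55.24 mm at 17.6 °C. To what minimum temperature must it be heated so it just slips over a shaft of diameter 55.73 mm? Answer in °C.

Required Δd = 55.73 − 55.24 = 0.49 mm
Δd = αd₀ΔT ⇒ ΔT = Δd/(αd₀) = 0.49 / (1.1×10⁻⁵ × 55.24) = 806.40 K
T_min = 17.6 + 806.40 = 824.00 °C

T = 824 °C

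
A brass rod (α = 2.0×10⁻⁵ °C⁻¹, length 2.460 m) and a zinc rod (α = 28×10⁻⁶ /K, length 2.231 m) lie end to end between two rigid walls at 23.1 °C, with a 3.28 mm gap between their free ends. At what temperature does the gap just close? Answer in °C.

Gap closes when ΔL₁ + ΔL₂ = 3.28 mm = 3.28×10⁻³ m
(α₁L₁ + α₂L₂)ΔT = g
α₁L₁ + α₂L₂ = 2.0×10⁻⁵×2.460 + 28×10⁻⁶×2.231 = 1.11668×10⁻⁴ m/K
ΔT = 3.28×10⁻³ / 1.11668×10⁻⁴ = 29.373 K
T = 23.1 + 29.373 = 52.473 °C

T = 52.5 °C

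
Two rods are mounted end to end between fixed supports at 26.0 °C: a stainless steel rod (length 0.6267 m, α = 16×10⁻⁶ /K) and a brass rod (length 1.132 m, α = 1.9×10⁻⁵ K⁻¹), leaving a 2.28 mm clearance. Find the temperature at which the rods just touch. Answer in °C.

α₁L₁ = 1.00272×10⁻⁵ m/K, α₂L₂ = 2.1508×10⁻⁵ m/K → total 3.15352×10⁻⁵ m/K
ΔT = g/(α₁L₁+α₂L₂) = 2.28×10⁻³ / 3.15352×10⁻⁵ = 72.300 K
T = 26.0 + 72.300 = 98.300 °C

T = 98.3 °C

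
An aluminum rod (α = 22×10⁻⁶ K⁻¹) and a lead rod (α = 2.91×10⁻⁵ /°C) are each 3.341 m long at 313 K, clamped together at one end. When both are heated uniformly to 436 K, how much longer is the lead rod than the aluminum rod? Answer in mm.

2.92 mm

ΔT = 123 K
aluminum: ΔL = 22×10⁻⁶ × 3.341 m × 123 = 9.0407×10⁻³ m = 9.0407 mm
lead: ΔL = 2.91×10⁻⁵ × 3.341 m × 123 = 1.1958×10⁻² m = 11.958 mm
difference = 11.958 − 9.0407 = 2.9173 mm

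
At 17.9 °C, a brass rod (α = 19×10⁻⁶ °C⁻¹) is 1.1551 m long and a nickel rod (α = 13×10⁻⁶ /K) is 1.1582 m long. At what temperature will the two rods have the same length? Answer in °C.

T = 467.8 °C

Equal length when α₁L₁ΔT − α₂L₂ΔT = L₂ − L₁ = 3.10×10⁻³ m
α₁L₁ = 2.19469×10⁻⁵, α₂L₂ = 1.50566×10⁻⁵ → Δ(αL) = 6.8903×10⁻⁶ m/K
ΔT = 3.10×10⁻³ / 6.8903×10⁻⁶ = 449.908 K, so T = 17.9 + 449.908 = 467.808 °C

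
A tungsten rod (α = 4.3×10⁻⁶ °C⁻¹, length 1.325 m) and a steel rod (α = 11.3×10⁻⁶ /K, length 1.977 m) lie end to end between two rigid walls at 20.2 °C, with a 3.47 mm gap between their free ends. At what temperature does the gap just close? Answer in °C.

T = 144 °C

α₁L₁ = 5.6975×10⁻⁶ m/K, α₂L₂ = 2.23401×10⁻⁵ m/K → total 2.80376×10⁻⁵ m/K
ΔT = g/(α₁L₁+α₂L₂) = 3.47×10⁻³ / 2.80376×10⁻⁵ = 123.76 K
T = 20.2 + 123.76 = 143.96 °C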